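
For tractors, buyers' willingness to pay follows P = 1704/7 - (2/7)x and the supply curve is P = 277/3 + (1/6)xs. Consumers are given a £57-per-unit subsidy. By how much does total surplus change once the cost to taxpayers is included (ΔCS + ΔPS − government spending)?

Net change in total surplus = -£3591

Pre-subsidy: 1704/7 - (2/7)x = 277/3 + (1/6)x gives x* = 334 and P* = 148.
With the rebate, buyers effectively pay Pb = Ps − 57, where Ps is the price sellers receive.
On the curves, Pb = 1704/7 - (2/7)x and Ps = 277/3 + (1/6)x; the wedge Ps − Pb = 57 gives 277/3 + (1/6)x − (1704/7 - (2/7)x) = 57, so x' = 460.
Then Pb = 1704/7 − (2/7)·460 = 112 and Ps = 277/3 + (1/6)·460 = 169.
ΔCS = ½(334 + 460)(148 − 112) = 14292; ΔPS = ½(334 + 460)(169 − 148) = 8337.
Government spending = 57 × 460 = 26220.
Net change = 14292 + 8337 − 26220 = -3591. The loss equals the DWL triangle ½·57·126.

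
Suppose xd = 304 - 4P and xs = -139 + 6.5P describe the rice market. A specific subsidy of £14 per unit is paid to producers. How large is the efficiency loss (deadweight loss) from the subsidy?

Pre-subsidy: 304 - 4P = -139 + 6.5P gives P* = 886/21, x* = 2840/21.
With the subsidy, sellers receive Ps = Pb + 14 for each unit, where Pb is the price buyers pay.
Supply in terms of Pb becomes xs = -139 + 6.5(Pb + 14) = -48 + 6.5Pb. Setting this equal to demand: 304 - 4Pb = -48 + 6.5Pb, so Pb = 704/21.
Sellers receive Ps = 704/21 + 14 = 998/21; x' = 304 − 4·(704/21) = 3568/21.
The subsidy expands output by 3568/21 − 2840/21 = 104/3 past the efficient level; on those units the gap between marginal cost and willingness to pay runs from 0 up to 14.
DWL = ½ × 14 × 104/3 = 728/3.

Deadweight loss = 728/3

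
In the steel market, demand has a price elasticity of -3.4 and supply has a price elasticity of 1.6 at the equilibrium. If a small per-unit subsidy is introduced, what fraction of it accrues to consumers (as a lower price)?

For a small subsidy around the equilibrium, the benefit split depends on the relative slopes, which at a point are proportional to the elasticities.
Buyer share = εs/(εs + |εd|) = 1.6/(1.6 + 3.4) = 0.32; seller share = |εd|/(εs + |εd|) = 0.68.

Consumer share = 0.32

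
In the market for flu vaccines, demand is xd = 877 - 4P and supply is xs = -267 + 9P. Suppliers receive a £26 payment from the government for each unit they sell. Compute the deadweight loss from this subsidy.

Pre-subsidy: 877 - 4P = -267 + 9P gives P* = 88, x* = 525.
With the subsidy, sellers receive Ps = Pb + 26 for each unit, where Pb is the price buyers pay.
Supply in terms of Pb becomes xs = -267 + 9(Pb + 26) = -33 + 9Pb. Setting this equal to demand: 877 - 4Pb = -33 + 9Pb, so Pb = 70.
Sellers receive Ps = 70 + 26 = 96; x' = 877 − 4·70 = 597.
The subsidy expands output by 597 − 525 = 72 past the efficient level; on those units the gap between marginal cost and willingness to pay runs from 0 up to 26.
DWL = ½ × 26 × 72 = 936.

Deadweight loss = £936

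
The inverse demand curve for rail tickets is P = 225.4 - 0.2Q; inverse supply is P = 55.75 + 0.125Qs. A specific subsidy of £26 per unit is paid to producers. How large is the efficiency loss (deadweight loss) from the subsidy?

Pre-subsidy: 225.4 - 0.2Q = 55.75 + 0.125Q gives Q* = 522 and P* = 121.
With the subsidy, sellers receive Ps = Pb + 26 for each unit, where Pb is the price buyers pay.
On the curves, Pb = 225.4 - 0.2Q and Ps = 55.75 + 0.125Q; the wedge Ps − Pb = 26 gives 55.75 + 0.125Q − (225.4 - 0.2Q) = 26, so Q' = 602.
Then Pb = 225.4 − 0.2·602 = 105 and Ps = 55.75 + 0.125·602 = 131.
The subsidy expands output by 602 − 522 = 80 past the efficient level; on those units the gap between marginal cost and willingness to pay runs from 0 up to 26.
DWL = ½ × 26 × 80 = 1040.

Deadweight loss = £1040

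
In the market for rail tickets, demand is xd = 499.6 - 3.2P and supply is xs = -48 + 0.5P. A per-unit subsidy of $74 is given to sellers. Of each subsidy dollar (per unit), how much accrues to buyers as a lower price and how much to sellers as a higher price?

Pre-subsidy: 499.6 - 3.2P = -48 + 0.5P gives P* = 148, x* = 26.
With the subsidy, sellers receive Ps = Pb + 74 for each unit, where Pb is the price buyers pay.
Supply in terms of Pb becomes xs = -48 + 0.5(Pb + 74) = -11 + 0.5Pb. Setting this equal to demand: 499.6 - 3.2Pb = -11 + 0.5Pb, so Pb = 138.
Sellers receive Ps = 138 + 74 = 212; x' = 499.6 − 3.2·138 = 58.
Buyers' price falls by P* − Pb = 148 − 138 = 10; sellers' price rises by Ps − P* = 212 − 148 = 64.

Buyers gain $10 per unit; sellers gain $64 per unit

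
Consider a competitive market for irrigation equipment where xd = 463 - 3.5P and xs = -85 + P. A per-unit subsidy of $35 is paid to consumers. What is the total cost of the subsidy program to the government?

Pre-subsidy: 463 - 3.5P = -85 + P gives P* = 1096/9, x* = 331/9.
With the rebate, buyers effectively pay Pb = Ps − 35, where Ps is the price sellers receive.
Demand in terms of Ps becomes xd = 463 − 3.5(Ps − 35) = 585.5 - 3.5Ps. Setting this equal to supply: 585.5 - 3.5Ps = -85 + Ps, so Ps = 149.
Buyers pay Pb = 149 − 35 = 114; x' = -85 + 1·149 = 64.
Government outlay = subsidy × quantity = 35 × 64 = 2240.

Government cost = $2240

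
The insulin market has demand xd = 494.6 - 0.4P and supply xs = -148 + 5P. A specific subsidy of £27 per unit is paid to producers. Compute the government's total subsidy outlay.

Pre-subsidy: 494.6 - 0.4P = -148 + 5P gives P* = 119, x* = 447.
With the subsidy, sellers receive Ps = Pb + 27 for each unit, where Pb is the price buyers pay.
Supply in terms of Pb becomes xs = -148 + 5(Pb + 27) = -13 + 5Pb. Setting this equal to demand: 494.6 - 0.4Pb = -13 + 5Pb, so Pb = 94.
Sellers receive Ps = 94 + 27 = 121; x' = 494.6 − 0.4·94 = 457.
Government outlay = subsidy × quantity = 27 × 457 = 12339.

Government cost = £12339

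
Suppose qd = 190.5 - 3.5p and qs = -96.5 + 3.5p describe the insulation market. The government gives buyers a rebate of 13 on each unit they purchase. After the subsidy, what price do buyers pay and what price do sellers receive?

Buyers pay 34.5; sellers receive 47.5

Pre-subsidy: 190.5 - 3.5p = -96.5 + 3.5p gives p* = 41, q* = 47.
With the rebate, buyers effectively pay pb = ps − 13, where ps is the price sellers receive.
Demand in terms of ps becomes qd = 190.5 − 3.5(ps − 13) = 236 - 3.5ps. Setting this equal to supply: 236 - 3.5ps = -96.5 + 3.5ps, so ps = 47.5.
Buyers pay pb = 47.5 − 13 = 34.5; q' = -96.5 + 3.5·47.5 = 69.75.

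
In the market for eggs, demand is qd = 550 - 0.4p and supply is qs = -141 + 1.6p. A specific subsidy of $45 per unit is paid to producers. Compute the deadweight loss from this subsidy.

Deadweight loss = $324

Pre-subsidy: 550 - 0.4p = -141 + 1.6p gives p* = 345.5, q* = 411.8.
With the subsidy, sellers receive ps = pb + 45 for each unit, where pb is the price buyers pay.
Supply in terms of pb becomes qs = -141 + 1.6(pb + 45) = -69 + 1.6pb. Setting this equal to demand: 550 - 0.4pb = -69 + 1.6pb, so pb = 309.5.
Sellers receive ps = 309.5 + 45 = 354.5; q' = 550 − 0.4·309.5 = 426.2.
The subsidy expands output by 426.2 − 411.8 = 14.4 past the efficient level; on those units the gap between marginal cost and willingness to pay runs from 0 up to 45.
DWL = ½ × 45 × 14.4 = 324.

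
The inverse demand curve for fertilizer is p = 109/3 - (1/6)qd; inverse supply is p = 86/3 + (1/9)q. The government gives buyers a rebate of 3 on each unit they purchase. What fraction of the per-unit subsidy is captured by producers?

Producer share = 0.4

Pre-subsidy: 109/3 - (1/6)q = 86/3 + (1/9)q gives q* = 27.6 and p* = 476/15.
With the rebate, buyers effectively pay pb = ps − 3, where ps is the price sellers receive.
On the curves, pb = 109/3 - (1/6)q and ps = 86/3 + (1/9)q; the wedge ps − pb = 3 gives 86/3 + (1/9)q − (109/3 - (1/6)q) = 3, so q' = 38.4.
Then pb = 109/3 − (1/6)·38.4 = 449/15 and ps = 86/3 + (1/9)·38.4 = 494/15.
Buyers' price falls by p* − pb = 476/15 − 449/15 = 1.8; sellers' price rises by ps − p* = 494/15 − 476/15 = 1.2.
So producers capture 1.2/3 = 0.4 of each unit of subsidy.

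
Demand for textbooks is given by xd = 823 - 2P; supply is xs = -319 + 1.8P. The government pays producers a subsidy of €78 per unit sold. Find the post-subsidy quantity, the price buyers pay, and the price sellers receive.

Pre-subsidy: 823 - 2P = -319 + 1.8P gives P* = 5710/19, x* = 4217/19.
With the subsidy, sellers receive Ps = Pb + 78 for each unit, where Pb is the price buyers pay.
Supply in terms of Pb becomes xs = -319 + 1.8(Pb + 78) = -178.6 + 1.8Pb. Setting this equal to demand: 823 - 2Pb = -178.6 + 1.8Pb, so Pb = 5008/19.
Sellers receive Ps = 5008/19 + 78 = 6490/19; x' = 823 − 2·(5008/19) = 5621/19.

x' = 5621/19; buyers pay 5008/19; sellers receive 6490/19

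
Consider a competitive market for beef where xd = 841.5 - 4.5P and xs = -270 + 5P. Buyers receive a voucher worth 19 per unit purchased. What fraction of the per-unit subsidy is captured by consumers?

Pre-subsidy: 841.5 - 4.5P = -270 + 5P gives P* = 117, x* = 315.
With the rebate, buyers effectively pay Pb = Ps − 19, where Ps is the price sellers receive.
Demand in terms of Ps becomes xd = 841.5 − 4.5(Ps − 19) = 927 - 4.5Ps. Setting this equal to supply: 927 - 4.5Ps = -270 + 5Ps, so Ps = 126.
Buyers pay Pb = 126 − 19 = 107; x' = -270 + 5·126 = 360.
Buyers' price falls by P* − Pb = 117 − 107 = 10; sellers' price rises by Ps − P* = 126 − 117 = 9.
So consumers capture 10/19 = 10/19 of each unit of subsidy.

Consumer share = 10/19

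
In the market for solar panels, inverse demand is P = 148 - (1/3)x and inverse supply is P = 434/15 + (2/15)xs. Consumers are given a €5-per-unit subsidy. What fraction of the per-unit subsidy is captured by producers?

Pre-subsidy: 148 - (1/3)x = 434/15 + (2/15)x gives x* = 1786/7 and P* = 1322/21.
With the rebate, buyers effectively pay Pb = Ps − 5, where Ps is the price sellers receive.
On the curves, Pb = 148 - (1/3)x and Ps = 434/15 + (2/15)x; the wedge Ps − Pb = 5 gives 434/15 + (2/15)x − (148 - (1/3)x) = 5, so x' = 1861/7.
Then Pb = 148 − (1/3)·(1861/7) = 1247/21 and Ps = 434/15 + (2/15)·(1861/7) = 1352/21.
Buyers' price falls by P* − Pb = 1322/21 − 1247/21 = 25/7; sellers' price rises by Ps − P* = 1352/21 − 1322/21 = 10/7.
So producers capture (10/7)/5 = 2/7 of each unit of subsidy.

Producer share = 2/7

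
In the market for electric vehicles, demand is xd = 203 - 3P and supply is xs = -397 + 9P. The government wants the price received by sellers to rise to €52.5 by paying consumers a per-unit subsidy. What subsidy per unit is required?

At a seller price of 52.5, quantity supplied is -397 + 9·52.5 = 75.5.
Buyers absorb 75.5 only when they pay Pb with 203 − 3·Pb = 75.5, i.e. Pb = 42.5.
s = Ps − Pb = 52.5 − 42.5 = 10.

Required subsidy s = €10 per unit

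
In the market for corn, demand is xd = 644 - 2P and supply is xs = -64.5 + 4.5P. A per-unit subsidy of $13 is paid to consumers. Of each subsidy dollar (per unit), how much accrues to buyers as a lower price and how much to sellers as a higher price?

Buyers gain $9 per unit; sellers gain $4 per unit

Pre-subsidy: 644 - 2P = -64.5 + 4.5P gives P* = 109, x* = 426.
With the rebate, buyers effectively pay Pb = Ps − 13, where Ps is the price sellers receive.
Demand in terms of Ps becomes xd = 644 − 2(Ps − 13) = 670 - 2Ps. Setting this equal to supply: 670 - 2Ps = -64.5 + 4.5Ps, so Ps = 113.
Buyers pay Pb = 113 − 13 = 100; x' = -64.5 + 4.5·113 = 444.
Buyers' price falls by P* − Pb = 109 − 100 = 9; sellers' price rises by Ps − P* = 113 − 109 = 4.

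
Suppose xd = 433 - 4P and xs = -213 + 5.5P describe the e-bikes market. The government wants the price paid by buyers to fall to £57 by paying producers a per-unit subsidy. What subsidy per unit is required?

Required subsidy s = £19 per unit

At a buyer price of 57, quantity demanded is 433 − 4·57 = 205.
Sellers supply 205 only when they receive Ps with -213 + 5.5·Ps = 205, i.e. Ps = 76.
s = Ps − Pb = 76 − 57 = 19.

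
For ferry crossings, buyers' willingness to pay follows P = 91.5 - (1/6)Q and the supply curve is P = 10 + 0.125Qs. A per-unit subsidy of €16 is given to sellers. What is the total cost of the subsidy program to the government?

Government cost = 37440/7

Pre-subsidy: 91.5 - (1/6)Q = 10 + 0.125Q gives Q* = 1956/7 and P* = 629/14.
With the subsidy, sellers receive Ps = Pb + 16 for each unit, where Pb is the price buyers pay.
On the curves, Pb = 91.5 - (1/6)Q and Ps = 10 + 0.125Q; the wedge Ps − Pb = 16 gives 10 + 0.125Q − (91.5 - (1/6)Q) = 16, so Q' = 2340/7.
Then Pb = 91.5 − (1/6)·(2340/7) = 501/14 and Ps = 10 + 0.125·(2340/7) = 725/14.
Government outlay = subsidy × quantity = 16 × 2340/7 = 37440/7.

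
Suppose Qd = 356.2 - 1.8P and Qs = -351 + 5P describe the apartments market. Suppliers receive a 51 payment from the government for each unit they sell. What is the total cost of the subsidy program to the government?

Pre-subsidy: 356.2 - 1.8P = -351 + 5P gives P* = 104, Q* = 169.
With the subsidy, sellers receive Ps = Pb + 51 for each unit, where Pb is the price buyers pay.
Supply in terms of Pb becomes Qs = -351 + 5(Pb + 51) = -96 + 5Pb. Setting this equal to demand: 356.2 - 1.8Pb = -96 + 5Pb, so Pb = 66.5.
Sellers receive Ps = 66.5 + 51 = 117.5; Q' = 356.2 − 1.8·66.5 = 236.5.
Government outlay = subsidy × quantity = 51 × 236.5 = 12061.5.

Government cost = 12061.5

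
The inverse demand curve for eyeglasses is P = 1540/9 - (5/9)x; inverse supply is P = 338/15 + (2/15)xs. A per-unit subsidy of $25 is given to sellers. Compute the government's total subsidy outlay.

Government cost = 195275/31

Pre-subsidy: 1540/9 - (5/9)x = 338/15 + (2/15)x gives x* = 6686/31 and P* = 1590/31.
With the subsidy, sellers receive Ps = Pb + 25 for each unit, where Pb is the price buyers pay.
On the curves, Pb = 1540/9 - (5/9)x and Ps = 338/15 + (2/15)x; the wedge Ps − Pb = 25 gives 338/15 + (2/15)x − (1540/9 - (5/9)x) = 25, so x' = 7811/31.
Then Pb = 1540/9 − (5/9)·(7811/31) = 965/31 and Ps = 338/15 + (2/15)·(7811/31) = 1740/31.
Government outlay = subsidy × quantity = 25 × 7811/31 = 195275/31.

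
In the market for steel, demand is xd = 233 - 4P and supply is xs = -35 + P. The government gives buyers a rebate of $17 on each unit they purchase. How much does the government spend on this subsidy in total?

Pre-subsidy: 233 - 4P = -35 + P gives P* = 53.6, x* = 18.6.
With the rebate, buyers effectively pay Pb = Ps − 17, where Ps is the price sellers receive.
Demand in terms of Ps becomes xd = 233 − 4(Ps − 17) = 301 - 4Ps. Setting this equal to supply: 301 - 4Ps = -35 + Ps, so Ps = 67.2.
Buyers pay Pb = 67.2 − 17 = 50.2; x' = -35 + 1·67.2 = 32.2.
Government outlay = subsidy × quantity = 17 × 32.2 = 547.4.

Government cost = $547.4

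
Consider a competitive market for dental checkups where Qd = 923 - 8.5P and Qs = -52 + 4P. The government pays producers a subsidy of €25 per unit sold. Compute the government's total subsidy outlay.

Government cost = €8200

Pre-subsidy: 923 - 8.5P = -52 + 4P gives P* = 78, Q* = 260.
With the subsidy, sellers receive Ps = Pb + 25 for each unit, where Pb is the price buyers pay.
Supply in terms of Pb becomes Qs = -52 + 4(Pb + 25) = 48 + 4Pb. Setting this equal to demand: 923 - 8.5Pb = 48 + 4Pb, so Pb = 70.
Sellers receive Ps = 70 + 25 = 95; Q' = 923 − 8.5·70 = 328.
Government outlay = subsidy × quantity = 25 × 328 = 8200.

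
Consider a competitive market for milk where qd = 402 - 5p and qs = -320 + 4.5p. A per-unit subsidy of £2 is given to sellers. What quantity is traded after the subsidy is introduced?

Pre-subsidy: 402 - 5p = -320 + 4.5p gives p* = 76, q* = 22.
With the subsidy, sellers receive ps = pb + 2 for each unit, where pb is the price buyers pay.
Supply in terms of pb becomes qs = -320 + 4.5(pb + 2) = -311 + 4.5pb. Setting this equal to demand: 402 - 5pb = -311 + 4.5pb, so pb = 1426/19.
Sellers receive ps = 1426/19 + 2 = 1464/19; q' = 402 − 5·(1426/19) = 508/19.

q' = 508/19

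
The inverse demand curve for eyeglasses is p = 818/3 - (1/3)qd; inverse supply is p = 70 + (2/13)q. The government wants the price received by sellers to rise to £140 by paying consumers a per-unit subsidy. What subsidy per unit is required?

Required subsidy s = £19 per unit

At a seller price of 140, quantity supplied is -455 + 6.5·140 = 455.
Buyers absorb 455 only when they pay pb = 818/3 − (1/3)·455 = 121.
s = ps − pb = 140 − 121 = 19.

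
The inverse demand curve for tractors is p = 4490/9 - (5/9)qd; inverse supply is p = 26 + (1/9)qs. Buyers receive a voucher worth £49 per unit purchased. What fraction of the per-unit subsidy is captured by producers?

Pre-subsidy: 4490/9 - (5/9)q = 26 + (1/9)q gives q* = 2128/3 and p* = 2830/27.
With the rebate, buyers effectively pay pb = ps − 49, where ps is the price sellers receive.
On the curves, pb = 4490/9 - (5/9)q and ps = 26 + (1/9)q; the wedge ps − pb = 49 gives 26 + (1/9)q − (4490/9 - (5/9)q) = 49, so q' = 4697/6.
Then pb = 4490/9 − (5/9)·(4697/6) = 3455/54 and ps = 26 + (1/9)·(4697/6) = 6101/54.
Buyers' price falls by p* − pb = 2830/27 − 3455/54 = 245/6; sellers' price rises by ps − p* = 6101/54 − 2830/27 = 49/6.
So producers capture (49/6)/49 = 1/6 of each unit of subsidy.

Producer share = 1/6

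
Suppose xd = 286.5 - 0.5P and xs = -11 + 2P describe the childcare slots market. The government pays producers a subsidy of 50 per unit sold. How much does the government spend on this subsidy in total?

Pre-subsidy: 286.5 - 0.5P = -11 + 2P gives P* = 119, x* = 227.
With the subsidy, sellers receive Ps = Pb + 50 for each unit, where Pb is the price buyers pay.
Supply in terms of Pb becomes xs = -11 + 2(Pb + 50) = 89 + 2Pb. Setting this equal to demand: 286.5 - 0.5Pb = 89 + 2Pb, so Pb = 79.
Sellers receive Ps = 79 + 50 = 129; x' = 286.5 − 0.5·79 = 247.
Government outlay = subsidy × quantity = 50 × 247 = 12350.

Government cost = 12350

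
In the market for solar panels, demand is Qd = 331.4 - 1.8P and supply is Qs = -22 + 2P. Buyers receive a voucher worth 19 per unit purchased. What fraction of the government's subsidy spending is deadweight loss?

Pre-subsidy: 331.4 - 1.8P = -22 + 2P gives P* = 93, Q* = 164.
With the rebate, buyers effectively pay Pb = Ps − 19, where Ps is the price sellers receive.
Demand in terms of Ps becomes Qd = 331.4 − 1.8(Ps − 19) = 365.6 - 1.8Ps. Setting this equal to supply: 365.6 - 1.8Ps = -22 + 2Ps, so Ps = 102.
Buyers pay Pb = 102 − 19 = 83; Q' = -22 + 2·102 = 182.
ΔCS = ½(164 + 182)(93 − 83) = 1730; ΔPS = ½(164 + 182)(102 − 93) = 1557.
Government spending = 19 × 182 = 3458.
DWL = ½ × 19 × (182 − 164) = 171; fraction = 171 / 3458 = 9/182.

DWL / government spending = 9/182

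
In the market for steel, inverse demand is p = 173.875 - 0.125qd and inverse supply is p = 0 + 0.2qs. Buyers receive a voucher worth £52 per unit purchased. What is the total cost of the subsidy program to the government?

Pre-subsidy: 173.875 - 0.125q = 0 + 0.2q gives q* = 535 and p* = 107.
With the rebate, buyers effectively pay pb = ps − 52, where ps is the price sellers receive.
On the curves, pb = 173.875 - 0.125q and ps = 0 + 0.2q; the wedge ps − pb = 52 gives 0 + 0.2q − (173.875 - 0.125q) = 52, so q' = 695.
Then pb = 173.875 − 0.125·695 = 87 and ps = 0 + 0.2·695 = 139.
Government outlay = subsidy × quantity = 52 × 695 = 36140.

Government cost = £36140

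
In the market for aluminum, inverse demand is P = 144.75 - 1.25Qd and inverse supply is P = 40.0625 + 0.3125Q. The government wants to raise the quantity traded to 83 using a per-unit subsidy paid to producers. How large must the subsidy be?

Required subsidy s = 25 per unit

At Q = 83, from the demand curve buyers pay Pb = 144.75 − 1.25·83 = 41; from the supply curve sellers need Ps = 40.0625 + 0.3125·83 = 66.
The subsidy must fill the gap: s = Ps − Pb = 66 − 41 = 25.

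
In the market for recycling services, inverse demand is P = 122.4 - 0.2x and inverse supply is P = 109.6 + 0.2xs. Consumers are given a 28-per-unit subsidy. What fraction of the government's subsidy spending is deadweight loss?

Pre-subsidy: 122.4 - 0.2x = 109.6 + 0.2x gives x* = 32 and P* = 116.
With the rebate, buyers effectively pay Pb = Ps − 28, where Ps is the price sellers receive.
On the curves, Pb = 122.4 - 0.2x and Ps = 109.6 + 0.2x; the wedge Ps − Pb = 28 gives 109.6 + 0.2x − (122.4 - 0.2x) = 28, so x' = 102.
Then Pb = 122.4 − 0.2·102 = 102 and Ps = 109.6 + 0.2·102 = 130.
ΔCS = ½(32 + 102)(116 − 102) = 938; ΔPS = ½(32 + 102)(130 − 116) = 938.
Government spending = 28 × 102 = 2856.
DWL = ½ × 28 × (102 − 32) = 980; fraction = 980 / 2856 = 35/102.

DWL / government spending = 35/102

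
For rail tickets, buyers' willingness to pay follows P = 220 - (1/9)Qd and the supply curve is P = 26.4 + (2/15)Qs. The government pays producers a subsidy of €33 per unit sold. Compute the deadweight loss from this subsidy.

Deadweight loss = €2227.5

Pre-subsidy: 220 - (1/9)Q = 26.4 + (2/15)Q gives Q* = 792 and P* = 132.
With the subsidy, sellers receive Ps = Pb + 33 for each unit, where Pb is the price buyers pay.
On the curves, Pb = 220 - (1/9)Q and Ps = 26.4 + (2/15)Q; the wedge Ps − Pb = 33 gives 26.4 + (2/15)Q − (220 - (1/9)Q) = 33, so Q' = 927.
Then Pb = 220 − (1/9)·927 = 117 and Ps = 26.4 + (2/15)·927 = 150.
The subsidy expands output by 927 − 792 = 135 past the efficient level; on those units the gap between marginal cost and willingness to pay runs from 0 up to 33.
DWL = ½ × 33 × 135 = 2227.5.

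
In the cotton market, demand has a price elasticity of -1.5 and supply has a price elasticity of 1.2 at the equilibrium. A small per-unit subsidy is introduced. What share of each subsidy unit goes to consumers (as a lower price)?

Consumer share = 4/9

For a small subsidy around the equilibrium, the benefit split depends on the relative slopes, which at a point are proportional to the elasticities.
Buyer share = εs/(εs + |εd|) = 1.2/(1.2 + 1.5) = 4/9; seller share = |εd|/(εs + |εd|) = 5/9.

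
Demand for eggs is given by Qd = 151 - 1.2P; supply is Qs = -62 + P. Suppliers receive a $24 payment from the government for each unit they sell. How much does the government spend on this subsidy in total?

Government cost = 12648/11

Pre-subsidy: 151 - 1.2P = -62 + P gives P* = 1065/11, Q* = 383/11.
With the subsidy, sellers receive Ps = Pb + 24 for each unit, where Pb is the price buyers pay.
Supply in terms of Pb becomes Qs = -62 + 1(Pb + 24) = -38 + Pb. Setting this equal to demand: 151 - 1.2Pb = -38 + Pb, so Pb = 945/11.
Sellers receive Ps = 945/11 + 24 = 1209/11; Q' = 151 − 1.2·(945/11) = 527/11.
Government outlay = subsidy × quantity = 24 × 527/11 = 12648/11.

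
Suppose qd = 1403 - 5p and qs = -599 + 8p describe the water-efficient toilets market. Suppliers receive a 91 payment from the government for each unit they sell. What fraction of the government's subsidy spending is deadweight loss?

Pre-subsidy: 1403 - 5p = -599 + 8p gives p* = 154, q* = 633.
With the subsidy, sellers receive ps = pb + 91 for each unit, where pb is the price buyers pay.
Supply in terms of pb becomes qs = -599 + 8(pb + 91) = 129 + 8pb. Setting this equal to demand: 1403 - 5pb = 129 + 8pb, so pb = 98.
Sellers receive ps = 98 + 91 = 189; q' = 1403 − 5·98 = 913.
ΔCS = ½(633 + 913)(154 − 98) = 43288; ΔPS = ½(633 + 913)(189 − 154) = 27055.
Government spending = 91 × 913 = 83083.
DWL = ½ × 91 × (913 − 633) = 12740; fraction = 12740 / 83083 = 140/913.

DWL / government spending = 140/913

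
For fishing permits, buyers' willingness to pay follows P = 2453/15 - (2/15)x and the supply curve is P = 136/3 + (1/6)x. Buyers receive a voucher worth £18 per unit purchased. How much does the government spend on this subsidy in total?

Government cost = £8172

Pre-subsidy: 2453/15 - (2/15)x = 136/3 + (1/6)x gives x* = 394 and P* = 111.
With the rebate, buyers effectively pay Pb = Ps − 18, where Ps is the price sellers receive.
On the curves, Pb = 2453/15 - (2/15)x and Ps = 136/3 + (1/6)x; the wedge Ps − Pb = 18 gives 136/3 + (1/6)x − (2453/15 - (2/15)x) = 18, so x' = 454.
Then Pb = 2453/15 − (2/15)·454 = 103 and Ps = 136/3 + (1/6)·454 = 121.
Government outlay = subsidy × quantity = 18 × 454 = 8172.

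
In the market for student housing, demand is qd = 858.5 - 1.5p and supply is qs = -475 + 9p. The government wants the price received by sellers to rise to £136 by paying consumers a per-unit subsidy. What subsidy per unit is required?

At a seller price of 136, quantity supplied is -475 + 9·136 = 749.
Buyers absorb 749 only when they pay pb with 858.5 − 1.5·pb = 749, i.e. pb = 73.
s = ps − pb = 136 − 73 = 63.

Required subsidy s = £63 per unit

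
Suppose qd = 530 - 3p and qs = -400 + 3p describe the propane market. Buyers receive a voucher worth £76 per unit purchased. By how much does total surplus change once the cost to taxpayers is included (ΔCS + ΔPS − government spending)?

Net change in total surplus = -£4332

Pre-subsidy: 530 - 3p = -400 + 3p gives p* = 155, q* = 65.
With the rebate, buyers effectively pay pb = ps − 76, where ps is the price sellers receive.
Demand in terms of ps becomes qd = 530 − 3(ps − 76) = 758 - 3ps. Setting this equal to supply: 758 - 3ps = -400 + 3ps, so ps = 193.
Buyers pay pb = 193 − 76 = 117; q' = -400 + 3·193 = 179.
ΔCS = ½(65 + 179)(155 − 117) = 4636; ΔPS = ½(65 + 179)(193 − 155) = 4636.
Government spending = 76 × 179 = 13604.
Net change = 4636 + 4636 − 13604 = -4332. The loss equals the DWL triangle ½·76·114.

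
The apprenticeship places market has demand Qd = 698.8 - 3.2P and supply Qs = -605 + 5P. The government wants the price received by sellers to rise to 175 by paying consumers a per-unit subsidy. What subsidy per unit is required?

Required subsidy s = 41 per unit

At a seller price of 175, quantity supplied is -605 + 5·175 = 270.
Buyers absorb 270 only when they pay Pb with 698.8 − 3.2·Pb = 270, i.e. Pb = 134.
s = Ps − Pb = 175 − 134 = 41.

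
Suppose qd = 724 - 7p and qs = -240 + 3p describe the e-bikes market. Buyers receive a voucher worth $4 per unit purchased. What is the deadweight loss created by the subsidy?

Pre-subsidy: 724 - 7p = -240 + 3p gives p* = 96.4, q* = 49.2.
With the rebate, buyers effectively pay pb = ps − 4, where ps is the price sellers receive.
Demand in terms of ps becomes qd = 724 − 7(ps − 4) = 752 - 7ps. Setting this equal to supply: 752 - 7ps = -240 + 3ps, so ps = 99.2.
Buyers pay pb = 99.2 − 4 = 95.2; q' = -240 + 3·99.2 = 57.6.
The subsidy expands output by 57.6 − 49.2 = 8.4 past the efficient level; on those units the gap between marginal cost and willingness to pay runs from 0 up to 4.
DWL = ½ × 4 × 8.4 = 16.8.

Deadweight loss = $16.8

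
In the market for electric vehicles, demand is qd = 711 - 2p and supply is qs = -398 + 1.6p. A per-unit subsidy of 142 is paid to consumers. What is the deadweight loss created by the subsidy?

Pre-subsidy: 711 - 2p = -398 + 1.6p gives p* = 5545/18, q* = 854/9.
With the rebate, buyers effectively pay pb = ps − 142, where ps is the price sellers receive.
Demand in terms of ps becomes qd = 711 − 2(ps − 142) = 995 - 2ps. Setting this equal to supply: 995 - 2ps = -398 + 1.6ps, so ps = 6965/18.
Buyers pay pb = 6965/18 − 142 = 4409/18; q' = -398 + 1.6·(6965/18) = 1990/9.
The subsidy expands output by 1990/9 − 854/9 = 1136/9 past the efficient level; on those units the gap between marginal cost and willingness to pay runs from 0 up to 142.
DWL = ½ × 142 × 1136/9 = 80656/9.

Deadweight loss = 80656/9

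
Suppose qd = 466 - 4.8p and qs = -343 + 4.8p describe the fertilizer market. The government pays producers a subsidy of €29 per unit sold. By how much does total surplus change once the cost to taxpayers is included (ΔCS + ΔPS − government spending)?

Pre-subsidy: 466 - 4.8p = -343 + 4.8p gives p* = 4045/48, q* = 61.5.
With the subsidy, sellers receive ps = pb + 29 for each unit, where pb is the price buyers pay.
Supply in terms of pb becomes qs = -343 + 4.8(pb + 29) = -203.8 + 4.8pb. Setting this equal to demand: 466 - 4.8pb = -203.8 + 4.8pb, so pb = 3349/48.
Sellers receive ps = 3349/48 + 29 = 4741/48; q' = 466 − 4.8·(3349/48) = 131.1.
ΔCS = ½(61.5 + 131.1)(4045/48 − 3349/48) = 1396.35; ΔPS = ½(61.5 + 131.1)(4741/48 − 4045/48) = 1396.35.
Government spending = 29 × 131.1 = 3801.9.
Net change = 1396.35 + 1396.35 − 3801.9 = -1009.2. The loss equals the DWL triangle ½·29·69.6.

Net change in total surplus = -€1009.2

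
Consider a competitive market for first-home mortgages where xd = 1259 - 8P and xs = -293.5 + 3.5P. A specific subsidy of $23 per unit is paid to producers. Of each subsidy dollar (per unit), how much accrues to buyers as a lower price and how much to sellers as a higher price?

Pre-subsidy: 1259 - 8P = -293.5 + 3.5P gives P* = 135, x* = 179.
With the subsidy, sellers receive Ps = Pb + 23 for each unit, where Pb is the price buyers pay.
Supply in terms of Pb becomes xs = -293.5 + 3.5(Pb + 23) = -213 + 3.5Pb. Setting this equal to demand: 1259 - 8Pb = -213 + 3.5Pb, so Pb = 128.
Sellers receive Ps = 128 + 23 = 151; x' = 1259 − 8·128 = 235.
Buyers' price falls by P* − Pb = 135 − 128 = 7; sellers' price rises by Ps − P* = 151 − 135 = 16.

Buyers gain $7 per unit; sellers gain $16 per unit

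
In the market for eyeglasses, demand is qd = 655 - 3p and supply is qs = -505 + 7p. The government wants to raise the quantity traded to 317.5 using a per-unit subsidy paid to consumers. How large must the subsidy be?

Required subsidy s = 5 per unit

At q = 317.5, invert demand for the buyer price: pb = (655 − 317.5)/3 = 112.5; invert supply for the seller price: ps = (317.5 − (-505))/7 = 117.5.
The subsidy must fill the gap: s = ps − pb = 117.5 − 112.5 = 5.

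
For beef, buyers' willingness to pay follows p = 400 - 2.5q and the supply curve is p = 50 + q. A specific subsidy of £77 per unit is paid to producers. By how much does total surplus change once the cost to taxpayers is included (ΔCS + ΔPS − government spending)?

Net change in total surplus = -£847

Pre-subsidy: 400 - 2.5q = 50 + q gives q* = 100 and p* = 150.
With the subsidy, sellers receive ps = pb + 77 for each unit, where pb is the price buyers pay.
On the curves, pb = 400 - 2.5q and ps = 50 + q; the wedge ps − pb = 77 gives 50 + q − (400 - 2.5q) = 77, so q' = 122.
Then pb = 400 − 2.5·122 = 95 and ps = 50 + 1·122 = 172.
ΔCS = ½(100 + 122)(150 − 95) = 6105; ΔPS = ½(100 + 122)(172 − 150) = 2442.
Government spending = 77 × 122 = 9394.
Net change = 6105 + 2442 − 9394 = -847. The loss equals the DWL triangle ½·77·22.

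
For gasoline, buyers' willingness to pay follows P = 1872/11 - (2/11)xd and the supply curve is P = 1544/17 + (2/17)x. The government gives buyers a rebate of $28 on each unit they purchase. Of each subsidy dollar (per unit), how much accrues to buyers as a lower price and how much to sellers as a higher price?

Buyers gain $17 per unit; sellers gain $11 per unit

Pre-subsidy: 1872/11 - (2/11)x = 1544/17 + (2/17)x gives x* = 265 and P* = 122.
With the rebate, buyers effectively pay Pb = Ps − 28, where Ps is the price sellers receive.
On the curves, Pb = 1872/11 - (2/11)x and Ps = 1544/17 + (2/17)x; the wedge Ps − Pb = 28 gives 1544/17 + (2/17)x − (1872/11 - (2/11)x) = 28, so x' = 358.5.
Then Pb = 1872/11 − (2/11)·358.5 = 105 and Ps = 1544/17 + (2/17)·358.5 = 133.
Buyers' price falls by P* − Pb = 122 − 105 = 17; sellers' price rises by Ps − P* = 133 − 122 = 11.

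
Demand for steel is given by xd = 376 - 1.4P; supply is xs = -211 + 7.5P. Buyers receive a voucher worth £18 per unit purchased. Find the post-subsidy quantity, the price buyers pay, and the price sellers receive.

Pre-subsidy: 376 - 1.4P = -211 + 7.5P gives P* = 5870/89, x* = 25246/89.
With the rebate, buyers effectively pay Pb = Ps − 18, where Ps is the price sellers receive.
Demand in terms of Ps becomes xd = 376 − 1.4(Ps − 18) = 401.2 - 1.4Ps. Setting this equal to supply: 401.2 - 1.4Ps = -211 + 7.5Ps, so Ps = 6122/89.
Buyers pay Pb = 6122/89 − 18 = 4520/89; x' = -211 + 7.5·(6122/89) = 27136/89.

x' = 27136/89; buyers pay 4520/89; sellers receive 6122/89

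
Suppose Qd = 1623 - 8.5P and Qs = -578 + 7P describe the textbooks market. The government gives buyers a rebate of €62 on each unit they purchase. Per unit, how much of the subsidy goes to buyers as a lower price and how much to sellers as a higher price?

Pre-subsidy: 1623 - 8.5P = -578 + 7P gives P* = 142, Q* = 416.
With the rebate, buyers effectively pay Pb = Ps − 62, where Ps is the price sellers receive.
Demand in terms of Ps becomes Qd = 1623 − 8.5(Ps − 62) = 2150 - 8.5Ps. Setting this equal to supply: 2150 - 8.5Ps = -578 + 7Ps, so Ps = 176.
Buyers pay Pb = 176 − 62 = 114; Q' = -578 + 7·176 = 654.
Buyers' price falls by P* − Pb = 142 − 114 = 28; sellers' price rises by Ps − P* = 176 − 142 = 34.

Buyers gain €28 per unit; sellers gain €34 per unit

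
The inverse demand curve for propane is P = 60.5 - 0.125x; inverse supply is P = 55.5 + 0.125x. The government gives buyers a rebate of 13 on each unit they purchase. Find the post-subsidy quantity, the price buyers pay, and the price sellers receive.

Pre-subsidy: 60.5 - 0.125x = 55.5 + 0.125x gives x* = 20 and P* = 58.
With the rebate, buyers effectively pay Pb = Ps − 13, where Ps is the price sellers receive.
On the curves, Pb = 60.5 - 0.125x and Ps = 55.5 + 0.125x; the wedge Ps − Pb = 13 gives 55.5 + 0.125x − (60.5 - 0.125x) = 13, so x' = 72.
Then Pb = 60.5 − 0.125·72 = 51.5 and Ps = 55.5 + 0.125·72 = 64.5.

x' = 72; buyers pay 51.5; sellers receive 64.5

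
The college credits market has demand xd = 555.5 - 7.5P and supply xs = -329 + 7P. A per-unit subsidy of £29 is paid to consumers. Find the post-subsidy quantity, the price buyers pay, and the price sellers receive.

x' = 203; buyers pay £47; sellers receive £76

Pre-subsidy: 555.5 - 7.5P = -329 + 7P gives P* = 61, x* = 98.
With the rebate, buyers effectively pay Pb = Ps − 29, where Ps is the price sellers receive.
Demand in terms of Ps becomes xd = 555.5 − 7.5(Ps − 29) = 773 - 7.5Ps. Setting this equal to supply: 773 - 7.5Ps = -329 + 7Ps, so Ps = 76.
Buyers pay Pb = 76 − 29 = 47; x' = -329 + 7·76 = 203.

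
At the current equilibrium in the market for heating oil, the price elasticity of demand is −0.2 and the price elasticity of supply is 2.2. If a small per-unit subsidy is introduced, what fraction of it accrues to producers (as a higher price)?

Producer share = 1/12

For a small subsidy around the equilibrium, the benefit split depends on the relative slopes, which at a point are proportional to the elasticities.
Buyer share = εs/(εs + |εd|) = 2.2/(2.2 + 0.2) = 11/12; seller share = |εd|/(εs + |εd|) = 1/12.
So producers capture 1/12 of the subsidy.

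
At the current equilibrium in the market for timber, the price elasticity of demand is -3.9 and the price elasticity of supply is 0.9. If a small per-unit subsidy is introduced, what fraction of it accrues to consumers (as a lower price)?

Consumer share = 0.1875

For a small subsidy around the equilibrium, the benefit split depends on the relative slopes, which at a point are proportional to the elasticities.
Buyer share = εs/(εs + |εd|) = 0.9/(0.9 + 3.9) = 0.1875; seller share = |εd|/(εs + |εd|) = 0.8125.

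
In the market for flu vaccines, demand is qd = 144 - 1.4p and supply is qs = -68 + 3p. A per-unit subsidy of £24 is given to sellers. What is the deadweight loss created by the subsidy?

Pre-subsidy: 144 - 1.4p = -68 + 3p gives p* = 530/11, q* = 842/11.
With the subsidy, sellers receive ps = pb + 24 for each unit, where pb is the price buyers pay.
Supply in terms of pb becomes qs = -68 + 3(pb + 24) = 4 + 3pb. Setting this equal to demand: 144 - 1.4pb = 4 + 3pb, so pb = 350/11.
Sellers receive ps = 350/11 + 24 = 614/11; q' = 144 − 1.4·(350/11) = 1094/11.
The subsidy expands output by 1094/11 − 842/11 = 252/11 past the efficient level; on those units the gap between marginal cost and willingness to pay runs from 0 up to 24.
DWL = ½ × 24 × 252/11 = 3024/11.

Deadweight loss = 3024/11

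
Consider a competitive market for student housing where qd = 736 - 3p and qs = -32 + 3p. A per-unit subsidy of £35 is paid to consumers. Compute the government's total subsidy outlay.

Government cost = £14157.5

Pre-subsidy: 736 - 3p = -32 + 3p gives p* = 128, q* = 352.
With the rebate, buyers effectively pay pb = ps − 35, where ps is the price sellers receive.
Demand in terms of ps becomes qd = 736 − 3(ps − 35) = 841 - 3ps. Setting this equal to supply: 841 - 3ps = -32 + 3ps, so ps = 145.5.
Buyers pay pb = 145.5 − 35 = 110.5; q' = -32 + 3·145.5 = 404.5.
Government outlay = subsidy × quantity = 35 × 404.5 = 14157.5.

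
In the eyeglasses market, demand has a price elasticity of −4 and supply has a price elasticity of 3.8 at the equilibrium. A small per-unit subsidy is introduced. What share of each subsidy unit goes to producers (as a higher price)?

For a small subsidy around the equilibrium, the benefit split depends on the relative slopes, which at a point are proportional to the elasticities.
Buyer share = εs/(εs + |εd|) = 3.8/(3.8 + 4) = 19/39; seller share = |εd|/(εs + |εd|) = 20/39.
So producers capture 20/39 of the subsidy.

Producer share = 20/39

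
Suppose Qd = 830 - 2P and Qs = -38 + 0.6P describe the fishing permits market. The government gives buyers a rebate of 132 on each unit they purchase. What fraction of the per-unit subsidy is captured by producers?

Producer share = 10/13

Pre-subsidy: 830 - 2P = -38 + 0.6P gives P* = 4340/13, Q* = 2110/13.
With the rebate, buyers effectively pay Pb = Ps − 132, where Ps is the price sellers receive.
Demand in terms of Ps becomes Qd = 830 − 2(Ps − 132) = 1094 - 2Ps. Setting this equal to supply: 1094 - 2Ps = -38 + 0.6Ps, so Ps = 5660/13.
Buyers pay Pb = 5660/13 − 132 = 3944/13; Q' = -38 + 0.6·(5660/13) = 2902/13.
Buyers' price falls by P* − Pb = 4340/13 − 3944/13 = 396/13; sellers' price rises by Ps − P* = 5660/13 − 4340/13 = 1320/13.
So producers capture (1320/13)/132 = 10/13 of each unit of subsidy.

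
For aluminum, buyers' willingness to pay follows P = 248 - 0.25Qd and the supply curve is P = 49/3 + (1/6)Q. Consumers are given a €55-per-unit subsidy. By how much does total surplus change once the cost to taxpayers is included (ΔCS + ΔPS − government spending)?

Pre-subsidy: 248 - 0.25Q = 49/3 + (1/6)Q gives Q* = 556 and P* = 109.
With the rebate, buyers effectively pay Pb = Ps − 55, where Ps is the price sellers receive.
On the curves, Pb = 248 - 0.25Q and Ps = 49/3 + (1/6)Q; the wedge Ps − Pb = 55 gives 49/3 + (1/6)Q − (248 - 0.25Q) = 55, so Q' = 688.
Then Pb = 248 − 0.25·688 = 76 and Ps = 49/3 + (1/6)·688 = 131.
ΔCS = ½(556 + 688)(109 − 76) = 20526; ΔPS = ½(556 + 688)(131 − 109) = 13684.
Government spending = 55 × 688 = 37840.
Net change = 20526 + 13684 − 37840 = -3630. The loss equals the DWL triangle ½·55·132.

Net change in total surplus = -€3630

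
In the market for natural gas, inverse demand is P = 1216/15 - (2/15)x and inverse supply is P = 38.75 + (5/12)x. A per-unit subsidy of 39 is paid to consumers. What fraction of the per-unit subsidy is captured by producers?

Pre-subsidy: 1216/15 - (2/15)x = 38.75 + (5/12)x gives x* = 2539/33 and P* = 7010/99.
With the rebate, buyers effectively pay Pb = Ps − 39, where Ps is the price sellers receive.
On the curves, Pb = 1216/15 - (2/15)x and Ps = 38.75 + (5/12)x; the wedge Ps − Pb = 39 gives 38.75 + (5/12)x − (1216/15 - (2/15)x) = 39, so x' = 4879/33.
Then Pb = 1216/15 − (2/15)·(4879/33) = 6074/99 and Ps = 38.75 + (5/12)·(4879/33) = 9935/99.
Buyers' price falls by P* − Pb = 7010/99 − 6074/99 = 104/11; sellers' price rises by Ps − P* = 9935/99 − 7010/99 = 325/11.
So producers capture (325/11)/39 = 25/33 of each unit of subsidy.

Producer share = 25/33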